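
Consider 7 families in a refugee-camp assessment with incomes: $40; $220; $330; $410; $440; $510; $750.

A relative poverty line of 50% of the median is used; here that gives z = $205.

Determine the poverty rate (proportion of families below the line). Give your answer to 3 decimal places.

1 of the 7 families have income below $205.
H = 1/7 = 0.143.

0.143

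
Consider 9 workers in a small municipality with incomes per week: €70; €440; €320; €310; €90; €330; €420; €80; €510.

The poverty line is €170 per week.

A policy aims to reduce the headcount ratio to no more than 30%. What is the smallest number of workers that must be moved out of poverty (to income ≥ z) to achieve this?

Currently q = 3 of N = 9 are below the line (H = 0.333).
A headcount ratio of at most 30% allows at most ⌊0.30 × 9⌋ = 2 poor workers.
So at least 3 − 2 = 1 must be lifted.

1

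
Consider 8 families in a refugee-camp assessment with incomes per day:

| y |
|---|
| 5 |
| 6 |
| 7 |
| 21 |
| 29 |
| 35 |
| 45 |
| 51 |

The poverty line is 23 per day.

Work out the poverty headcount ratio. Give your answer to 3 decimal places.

4 of the 8 families have income below 23.
H = 4/8 = 0.500.

0.500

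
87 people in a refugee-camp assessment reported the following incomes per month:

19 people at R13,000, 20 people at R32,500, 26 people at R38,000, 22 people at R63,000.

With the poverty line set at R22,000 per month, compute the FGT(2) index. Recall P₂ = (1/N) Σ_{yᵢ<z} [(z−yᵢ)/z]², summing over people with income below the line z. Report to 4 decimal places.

Poor units: 19×R13,000 (q = 19 of N = 87).
Gap ratios (z−y)/z: (22000−13000)/22000 = 0.4091 (×19).
Squared: 0.1674 (×19).
Sum = 3.179752; P₂ = 3.179752 / 87 = 0.0365.

0.0365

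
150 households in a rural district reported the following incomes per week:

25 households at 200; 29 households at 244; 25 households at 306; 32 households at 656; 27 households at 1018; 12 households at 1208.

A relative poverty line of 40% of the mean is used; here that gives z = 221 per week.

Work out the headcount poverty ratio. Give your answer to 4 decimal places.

0.1667

25 of the 150 households have income below 221.
H = 25/150 = 0.1667.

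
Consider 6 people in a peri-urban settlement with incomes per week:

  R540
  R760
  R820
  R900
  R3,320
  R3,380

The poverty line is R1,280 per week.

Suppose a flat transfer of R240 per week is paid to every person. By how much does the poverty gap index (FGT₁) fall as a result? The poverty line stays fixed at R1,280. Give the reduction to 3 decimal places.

Before: below the line — R540, R760, R820, R900; poverty gap index (FGT₁) = 0.27344.
After the R240 transfer: below the line — R780, R1,000, R1,060, R1,140; poverty gap index (FGT₁) = 0.14844.
Reduction = 0.27344 − 0.14844 = 0.125.

0.125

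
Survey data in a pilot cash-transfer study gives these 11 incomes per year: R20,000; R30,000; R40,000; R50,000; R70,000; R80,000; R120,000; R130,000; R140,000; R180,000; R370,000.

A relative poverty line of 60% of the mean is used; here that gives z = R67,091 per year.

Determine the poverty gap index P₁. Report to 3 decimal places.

Below the line: R20,000, R30,000, R40,000, R50,000 (q = 4 of N = 11).
Relative gaps: (67091−20000)/67091 = 0.7019; (67091−30000)/67091 = 0.5528; (67091−40000)/67091 = 0.4038; (67091−50000)/67091 = 0.2547.
Sum of shortfalls = 1.913282; P₁ averages over all N: 1.913282 / 11 = 0.174.

0.174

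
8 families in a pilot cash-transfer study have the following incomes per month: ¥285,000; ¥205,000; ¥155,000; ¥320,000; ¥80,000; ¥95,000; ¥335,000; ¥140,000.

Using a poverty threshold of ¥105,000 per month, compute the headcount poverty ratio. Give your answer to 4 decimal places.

2 of the 8 families have income below ¥105,000.
H = 2/8 = 0.2500.

0.2500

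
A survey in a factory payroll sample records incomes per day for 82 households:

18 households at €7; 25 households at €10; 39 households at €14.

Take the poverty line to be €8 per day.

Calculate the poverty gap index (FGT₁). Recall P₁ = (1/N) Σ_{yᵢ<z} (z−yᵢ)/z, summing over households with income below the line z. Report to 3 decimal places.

0.027

Below z: 18×€7 (q = 18 of N = 82).
Relative gaps: (8−7)/8 = 0.1250 (×18).
Σ = 2.250000. Dividing by the full population N = 82 gives P₁ = 0.027.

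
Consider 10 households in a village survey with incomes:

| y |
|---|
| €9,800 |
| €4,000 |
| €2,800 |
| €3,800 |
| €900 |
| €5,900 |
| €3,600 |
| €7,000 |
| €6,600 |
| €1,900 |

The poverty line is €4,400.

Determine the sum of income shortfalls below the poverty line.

€9,400

Incomes under z: €900, €1,900, €2,800, €3,600, €3,800, €4,000 (q = 6 of N = 10).
Individual gaps: 4400−900 = 3500; 4400−1900 = 2500; 4400−2800 = 1600; 4400−3600 = 800; 4400−3800 = 600; 4400−4000 = 400.
Aggregate gap = €9,400.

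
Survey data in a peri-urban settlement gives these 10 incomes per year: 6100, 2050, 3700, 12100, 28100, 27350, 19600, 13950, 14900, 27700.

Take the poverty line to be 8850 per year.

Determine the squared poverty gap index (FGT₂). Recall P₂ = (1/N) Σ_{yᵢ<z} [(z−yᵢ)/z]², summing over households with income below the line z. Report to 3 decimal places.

Incomes under z: 2050, 3700, 6100 (q = 3 of N = 10).
Shortfall ratios: (8850−2050)/8850 = 0.7684; (8850−3700)/8850 = 0.5819; (8850−6100)/8850 = 0.3107.
Squared: 0.5904; 0.3386; 0.0966.
Sum = 1.025567; P₂ = 1.025567 / 10 = 0.103.

0.103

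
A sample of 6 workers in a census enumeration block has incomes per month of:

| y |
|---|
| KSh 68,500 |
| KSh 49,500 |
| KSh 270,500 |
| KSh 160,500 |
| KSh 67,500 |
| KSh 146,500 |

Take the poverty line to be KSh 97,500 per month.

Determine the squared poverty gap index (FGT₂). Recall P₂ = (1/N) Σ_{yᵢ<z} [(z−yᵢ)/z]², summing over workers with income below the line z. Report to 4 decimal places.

Below the line: KSh 49,500, KSh 67,500, KSh 68,500 (q = 3 of N = 6).
Shortfall ratios: (97500−49500)/97500 = 0.4923; (97500−67500)/97500 = 0.3077; (97500−68500)/97500 = 0.2974.
Squared: 0.2424; 0.0947; 0.0885.
Sum = 0.425510; P₂ = 0.425510 / 6 = 0.0709.

0.0709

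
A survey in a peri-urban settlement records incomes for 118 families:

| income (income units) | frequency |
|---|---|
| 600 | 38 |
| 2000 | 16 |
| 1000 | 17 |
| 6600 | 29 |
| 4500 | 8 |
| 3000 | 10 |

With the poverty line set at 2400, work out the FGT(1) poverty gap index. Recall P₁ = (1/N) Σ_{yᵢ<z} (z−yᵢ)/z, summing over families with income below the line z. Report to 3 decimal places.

0.348

Below z: 38×600, 17×1000, 16×2000 (q = 71 of N = 118).
Normalized shortfalls: (2400−600)/2400 = 0.7500 (×38); (2400−1000)/2400 = 0.5833 (×17); (2400−2000)/2400 = 0.1667 (×16).
Σ = 41.083333. Dividing by the full population N = 118 gives P₁ = 0.348.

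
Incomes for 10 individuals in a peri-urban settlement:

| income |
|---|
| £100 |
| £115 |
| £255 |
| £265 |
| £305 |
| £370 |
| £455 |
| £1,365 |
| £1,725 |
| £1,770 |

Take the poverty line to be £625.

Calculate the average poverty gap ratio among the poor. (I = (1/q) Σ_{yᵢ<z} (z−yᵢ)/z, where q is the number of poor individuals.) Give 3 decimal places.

0.574

Below the line: £100, £115, £255, £265, £305, £370, £455 (q = 7 of N = 10).
Relative gaps: 0.8400, 0.8160, 0.5920, 0.5760, 0.5120, 0.4080, 0.2720; sum = 4.016000.
The income-gap ratio divides by q (the poor only): 4.016000 / 7 = 0.574.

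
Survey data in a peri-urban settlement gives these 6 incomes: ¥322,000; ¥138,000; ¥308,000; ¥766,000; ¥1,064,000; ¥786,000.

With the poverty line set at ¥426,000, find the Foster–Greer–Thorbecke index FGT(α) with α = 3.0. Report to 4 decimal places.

Poor units: ¥138,000, ¥308,000, ¥322,000 (q = 3 of N = 6).
Relative gaps: (426000−138000)/426000 = 0.6761; (426000−308000)/426000 = 0.2770; (426000−322000)/426000 = 0.2441.
Raised to α = 3.0: 0.30899; 0.02125; 0.01455.
Sum = 0.344796; FGT(3.0) = 0.344796 / 6 = 0.0575.

0.0575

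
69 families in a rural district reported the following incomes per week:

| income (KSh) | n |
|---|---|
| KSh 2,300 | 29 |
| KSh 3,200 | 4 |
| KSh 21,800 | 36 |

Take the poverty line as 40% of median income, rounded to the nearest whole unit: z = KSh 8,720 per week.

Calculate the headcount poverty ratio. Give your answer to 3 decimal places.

33 of the 69 families have income below KSh 8,720.
H = 33/69 = 0.478.

0.478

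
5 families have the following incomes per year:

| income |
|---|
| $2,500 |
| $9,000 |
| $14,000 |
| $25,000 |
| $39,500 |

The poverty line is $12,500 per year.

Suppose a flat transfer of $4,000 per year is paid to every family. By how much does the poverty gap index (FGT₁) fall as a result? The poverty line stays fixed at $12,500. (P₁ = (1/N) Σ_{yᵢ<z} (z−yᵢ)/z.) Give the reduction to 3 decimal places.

Before: below the line — $2,500, $9,000; poverty gap index (FGT₁) = 0.21600.
After the $4,000 transfer: below the line — $6,500; poverty gap index (FGT₁) = 0.09600.
Reduction = 0.21600 − 0.09600 = 0.120.

0.120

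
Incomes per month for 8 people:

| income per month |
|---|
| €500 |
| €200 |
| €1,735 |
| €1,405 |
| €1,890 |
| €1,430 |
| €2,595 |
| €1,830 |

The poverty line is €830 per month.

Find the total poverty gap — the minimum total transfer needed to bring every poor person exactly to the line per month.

Below the line: €200, €500 (q = 2 of N = 8).
Individual gaps: 830−200 = 630; 830−500 = 330.
Aggregate gap = €960.

€960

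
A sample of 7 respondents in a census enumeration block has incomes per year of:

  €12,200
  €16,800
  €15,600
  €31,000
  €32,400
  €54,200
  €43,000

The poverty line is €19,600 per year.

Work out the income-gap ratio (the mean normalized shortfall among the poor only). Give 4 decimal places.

Incomes under z: €12,200, €15,600, €16,800 (q = 3 of N = 7).
Shortfall ratios (z−y)/z: 0.3776, 0.2041, 0.1429; sum = 0.724490.
I averages over the q = 3 poor units only: 0.724490 / 3 = 0.2415.

0.2415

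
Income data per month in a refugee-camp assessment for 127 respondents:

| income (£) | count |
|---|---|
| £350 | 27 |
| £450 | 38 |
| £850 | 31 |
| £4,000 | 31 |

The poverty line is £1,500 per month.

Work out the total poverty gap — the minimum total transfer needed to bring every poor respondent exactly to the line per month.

Poor units: 27×£350, 38×£450, 31×£850 (q = 96 of N = 127).
Individual gaps: 27×(1500−350) = 31050; 38×(1500−450) = 39900; 31×(1500−850) = 20150.
Aggregate gap = £91,100.

£91,100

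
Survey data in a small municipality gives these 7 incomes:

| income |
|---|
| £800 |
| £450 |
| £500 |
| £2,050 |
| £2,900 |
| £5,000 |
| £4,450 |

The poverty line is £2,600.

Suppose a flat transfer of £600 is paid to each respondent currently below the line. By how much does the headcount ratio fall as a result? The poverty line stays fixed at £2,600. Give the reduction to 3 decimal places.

0.143

Before: below the line — £450, £500, £800, £2,050; headcount ratio = 0.57143.
After the £600 transfer: below the line — £1,050, £1,100, £1,400; headcount ratio = 0.42857.
Reduction = 0.57143 − 0.42857 = 0.143.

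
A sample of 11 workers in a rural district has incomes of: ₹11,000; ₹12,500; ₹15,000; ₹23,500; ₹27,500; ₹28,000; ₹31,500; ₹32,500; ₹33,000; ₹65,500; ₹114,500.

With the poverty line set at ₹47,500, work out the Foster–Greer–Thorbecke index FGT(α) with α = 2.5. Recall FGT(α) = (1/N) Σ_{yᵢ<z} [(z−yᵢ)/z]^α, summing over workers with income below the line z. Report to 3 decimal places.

0.177

Below z: ₹11,000, ₹12,500, ₹15,000, ₹23,500, ₹27,500, ₹28,000, ₹31,500, ₹32,500, ₹33,000 (q = 9 of N = 11).
Relative gaps: (47500−11000)/47500 = 0.7684; (47500−12500)/47500 = 0.7368; (47500−15000)/47500 = 0.6842; (47500−23500)/47500 = 0.5053; (47500−27500)/47500 = 0.4211; (47500−28000)/47500 = 0.4105; (47500−31500)/47500 = 0.3368; (47500−32500)/47500 = 0.3158; (47500−33000)/47500 = 0.3053.
Raised to α = 2.5: 0.51760; 0.46605; 0.38723; 0.18147; 0.11504; 0.10798; 0.06585; 0.05604; 0.05149.
Sum = 1.948756; FGT(2.5) = 1.948756 / 11 = 0.177.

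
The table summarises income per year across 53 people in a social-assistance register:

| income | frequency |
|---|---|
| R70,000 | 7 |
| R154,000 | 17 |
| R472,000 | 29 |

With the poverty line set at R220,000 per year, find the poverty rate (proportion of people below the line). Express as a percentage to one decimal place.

24 of the 53 people have income below R220,000.
H = 24/53 = 45.3%.

45.3%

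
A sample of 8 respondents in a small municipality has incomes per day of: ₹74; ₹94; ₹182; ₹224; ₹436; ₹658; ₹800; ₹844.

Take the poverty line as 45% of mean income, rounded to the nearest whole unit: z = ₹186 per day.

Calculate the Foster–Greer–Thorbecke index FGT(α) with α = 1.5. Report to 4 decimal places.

Below z: ₹74, ₹94, ₹182 (q = 3 of N = 8).
Gap ratios (z−y)/z: (186−74)/186 = 0.6022; (186−94)/186 = 0.4946; (186−182)/186 = 0.0215.
Raised to α = 1.5: 0.46726; 0.34787; 0.00315.
Sum = 0.818279; FGT(1.5) = 0.818279 / 8 = 0.1023.

0.1023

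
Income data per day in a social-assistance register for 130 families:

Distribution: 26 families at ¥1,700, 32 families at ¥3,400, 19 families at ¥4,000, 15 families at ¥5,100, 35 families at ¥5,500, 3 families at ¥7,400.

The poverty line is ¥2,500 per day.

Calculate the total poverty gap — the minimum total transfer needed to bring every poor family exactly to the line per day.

¥20,800

Poor units: 26×¥1,700 (q = 26 of N = 130).
Individual gaps: 26×(2500−1700) = 20800.
Aggregate gap = ¥20,800.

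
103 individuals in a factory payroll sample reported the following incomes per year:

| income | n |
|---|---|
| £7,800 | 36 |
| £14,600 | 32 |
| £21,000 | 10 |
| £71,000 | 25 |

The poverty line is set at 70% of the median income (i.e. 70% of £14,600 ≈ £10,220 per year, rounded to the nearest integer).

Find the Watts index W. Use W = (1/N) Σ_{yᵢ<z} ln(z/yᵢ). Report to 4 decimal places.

0.0944

Below z: 36×£7,800 (q = 36 of N = 103).
Log shortfalls: ln(10220/7800) = 0.2702 (×36).
W = 9.728023 / 103 = 0.0944.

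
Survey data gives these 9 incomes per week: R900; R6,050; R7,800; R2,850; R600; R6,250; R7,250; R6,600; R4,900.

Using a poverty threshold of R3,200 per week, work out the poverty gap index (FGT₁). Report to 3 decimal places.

0.182

Incomes under z: R600, R900, R2,850 (q = 3 of N = 9).
Normalized shortfalls: (3200−600)/3200 = 0.8125; (3200−900)/3200 = 0.7188; (3200−2850)/3200 = 0.1094.
Sum of shortfalls = 1.640625; P₁ averages over all N: 1.640625 / 9 = 0.182.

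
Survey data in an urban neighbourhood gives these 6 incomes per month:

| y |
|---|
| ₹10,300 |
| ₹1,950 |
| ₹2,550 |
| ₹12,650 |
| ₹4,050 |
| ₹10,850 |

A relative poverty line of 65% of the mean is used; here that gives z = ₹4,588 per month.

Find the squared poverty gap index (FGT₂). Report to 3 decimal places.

0.090

Below the line: ₹1,950, ₹2,550, ₹4,050 (q = 3 of N = 6).
Normalized shortfalls: (4588−1950)/4588 = 0.5750; (4588−2550)/4588 = 0.4442; (4588−4050)/4588 = 0.1173.
Squared: 0.3306; 0.1973; 0.0138.
Sum = 0.541666; P₂ = 0.541666 / 6 = 0.090.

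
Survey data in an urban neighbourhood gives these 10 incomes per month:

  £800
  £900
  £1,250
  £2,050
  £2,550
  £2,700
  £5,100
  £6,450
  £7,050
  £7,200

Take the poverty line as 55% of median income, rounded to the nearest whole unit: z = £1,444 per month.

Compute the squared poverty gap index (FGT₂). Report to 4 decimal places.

0.0359

Poor units: £800, £900, £1,250 (q = 3 of N = 10).
Gap ratios (z−y)/z: (1444−800)/1444 = 0.4460; (1444−900)/1444 = 0.3767; (1444−1250)/1444 = 0.1343.
Squared: 0.1989; 0.1419; 0.0180.
Sum = 0.358877; P₂ = 0.358877 / 10 = 0.0359.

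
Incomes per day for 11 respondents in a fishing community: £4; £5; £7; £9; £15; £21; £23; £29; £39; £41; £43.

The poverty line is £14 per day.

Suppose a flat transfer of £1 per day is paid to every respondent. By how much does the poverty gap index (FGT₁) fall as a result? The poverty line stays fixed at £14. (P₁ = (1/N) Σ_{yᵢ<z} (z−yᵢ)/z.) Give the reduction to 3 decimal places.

0.026

Before: below the line — £4, £5, £7, £9; poverty gap index (FGT₁) = 0.20130.
After the £1 transfer: below the line — £5, £6, £8, £10; poverty gap index (FGT₁) = 0.17532.
Reduction = 0.20130 − 0.17532 = 0.026.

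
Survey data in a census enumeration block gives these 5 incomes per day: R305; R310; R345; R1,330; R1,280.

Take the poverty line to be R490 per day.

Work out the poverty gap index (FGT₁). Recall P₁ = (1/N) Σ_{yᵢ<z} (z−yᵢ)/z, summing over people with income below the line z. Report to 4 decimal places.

0.2082

Below z: R305, R310, R345 (q = 3 of N = 5).
Normalized shortfalls: (490−305)/490 = 0.3776; (490−310)/490 = 0.3673; (490−345)/490 = 0.2959.
Σ = 1.040816. Dividing by the full population N = 5 gives P₁ = 0.2082.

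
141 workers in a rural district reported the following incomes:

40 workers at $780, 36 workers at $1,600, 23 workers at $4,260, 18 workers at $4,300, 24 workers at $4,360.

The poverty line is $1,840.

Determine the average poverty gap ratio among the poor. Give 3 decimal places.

0.365

Incomes under z: 40×$780, 36×$1,600 (q = 76 of N = 141).
Relative gaps: 0.5761 (×40), 0.1304 (×36); sum = 27.739130.
I averages over the q = 76 poor units only: 27.739130 / 76 = 0.365.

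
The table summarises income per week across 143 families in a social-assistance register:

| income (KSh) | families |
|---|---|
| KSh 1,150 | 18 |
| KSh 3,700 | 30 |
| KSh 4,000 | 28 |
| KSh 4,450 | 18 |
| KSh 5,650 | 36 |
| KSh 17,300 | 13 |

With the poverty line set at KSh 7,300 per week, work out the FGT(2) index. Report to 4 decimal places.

Below z: 18×KSh 1,150, 30×KSh 3,700, 28×KSh 4,000, 18×KSh 4,450, 36×KSh 5,650 (q = 130 of N = 143).
Normalized shortfalls: (7300−1150)/7300 = 0.8425 (×18); (7300−3700)/7300 = 0.4932 (×30); (7300−4000)/7300 = 0.4521 (×28); (7300−4450)/7300 = 0.3904 (×18); (7300−5650)/7300 = 0.2260 (×36).
Squared: 0.7097 (×18); 0.2432 (×30); 0.2044 (×28); 0.1524 (×18); 0.0511 (×36).
Sum = 30.376056; P₂ = 30.376056 / 143 = 0.2124.

0.2124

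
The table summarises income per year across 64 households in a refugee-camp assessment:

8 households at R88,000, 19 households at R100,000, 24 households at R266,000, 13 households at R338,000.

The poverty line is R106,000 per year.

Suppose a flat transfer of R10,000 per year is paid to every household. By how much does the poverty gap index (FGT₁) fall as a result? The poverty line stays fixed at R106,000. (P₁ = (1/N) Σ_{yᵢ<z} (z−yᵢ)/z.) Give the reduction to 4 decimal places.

0.0286

Before: below the line — 8×R88,000, 19×R100,000; poverty gap index (FGT₁) = 0.038031.
After the R10,000 transfer: below the line — 8×R98,000; poverty gap index (FGT₁) = 0.009434.
Reduction = 0.038031 − 0.009434 = 0.0286.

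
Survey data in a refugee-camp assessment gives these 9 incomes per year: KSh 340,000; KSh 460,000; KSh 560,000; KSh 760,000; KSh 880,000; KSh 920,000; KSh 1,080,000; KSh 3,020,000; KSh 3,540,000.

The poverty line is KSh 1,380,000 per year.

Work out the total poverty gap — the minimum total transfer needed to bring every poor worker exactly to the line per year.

Incomes under z: KSh 340,000, KSh 460,000, KSh 560,000, KSh 760,000, KSh 880,000, KSh 920,000, KSh 1,080,000 (q = 7 of N = 9).
Individual gaps: 1380000−340000 = 1040000; 1380000−460000 = 920000; 1380000−560000 = 820000; 1380000−760000 = 620000; 1380000−880000 = 500000; 1380000−920000 = 460000; 1380000−1080000 = 300000.
Aggregate gap = KSh 4,660,000.

KSh 4,660,000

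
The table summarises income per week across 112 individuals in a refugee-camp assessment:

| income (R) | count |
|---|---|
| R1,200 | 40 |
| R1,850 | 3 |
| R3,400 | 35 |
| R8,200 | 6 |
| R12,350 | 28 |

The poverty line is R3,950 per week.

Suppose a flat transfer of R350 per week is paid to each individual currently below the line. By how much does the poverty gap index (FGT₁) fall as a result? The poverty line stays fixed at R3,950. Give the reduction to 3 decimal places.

0.062

Before: below the line — 40×R1,200, 3×R1,850, 35×R3,400; poverty gap index (FGT₁) = 0.30640.
After the R350 transfer: below the line — 40×R1,550, 3×R2,200, 35×R3,750; poverty gap index (FGT₁) = 0.24469.
Reduction = 0.30640 − 0.24469 = 0.062.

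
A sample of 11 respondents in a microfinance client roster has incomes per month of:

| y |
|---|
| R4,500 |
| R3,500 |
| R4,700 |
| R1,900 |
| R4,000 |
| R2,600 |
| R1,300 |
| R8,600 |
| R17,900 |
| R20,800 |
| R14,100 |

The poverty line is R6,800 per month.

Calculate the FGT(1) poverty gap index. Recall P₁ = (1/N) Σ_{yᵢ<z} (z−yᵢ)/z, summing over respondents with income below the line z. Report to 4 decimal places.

Poor units: R1,300, R1,900, R2,600, R3,500, R4,000, R4,500, R4,700 (q = 7 of N = 11).
Gap ratios (z−y)/z: (6800−1300)/6800 = 0.8088; (6800−1900)/6800 = 0.7206; (6800−2600)/6800 = 0.6176; (6800−3500)/6800 = 0.4853; (6800−4000)/6800 = 0.4118; (6800−4500)/6800 = 0.3382; (6800−4700)/6800 = 0.3088.
Σ = 3.691176. Dividing by the full population N = 11 gives P₁ = 0.3356.

0.3356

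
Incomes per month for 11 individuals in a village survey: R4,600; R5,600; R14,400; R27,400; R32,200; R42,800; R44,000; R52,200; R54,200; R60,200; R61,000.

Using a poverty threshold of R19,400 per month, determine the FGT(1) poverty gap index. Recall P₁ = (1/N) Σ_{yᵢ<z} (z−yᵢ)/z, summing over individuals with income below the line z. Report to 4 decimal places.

0.1575

Poor units: R4,600, R5,600, R14,400 (q = 3 of N = 11).
Shortfall ratios: (19400−4600)/19400 = 0.7629; (19400−5600)/19400 = 0.7113; (19400−14400)/19400 = 0.2577.
Σ = 1.731959. Dividing by the full population N = 11 gives P₁ = 0.1575.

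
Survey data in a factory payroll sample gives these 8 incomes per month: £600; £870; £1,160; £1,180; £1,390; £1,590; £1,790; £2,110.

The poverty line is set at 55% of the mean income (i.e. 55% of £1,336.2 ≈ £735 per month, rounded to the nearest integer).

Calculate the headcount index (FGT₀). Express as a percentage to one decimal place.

1 of the 8 households have income below £735.
H = 1/8 = 12.5%.

12.5%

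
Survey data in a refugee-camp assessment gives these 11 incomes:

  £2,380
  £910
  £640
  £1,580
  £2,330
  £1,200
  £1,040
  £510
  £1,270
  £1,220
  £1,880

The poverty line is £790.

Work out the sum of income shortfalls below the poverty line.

Below z: £510, £640 (q = 2 of N = 11).
Individual gaps: 790−510 = 280; 790−640 = 150.
Aggregate gap = £430.

£430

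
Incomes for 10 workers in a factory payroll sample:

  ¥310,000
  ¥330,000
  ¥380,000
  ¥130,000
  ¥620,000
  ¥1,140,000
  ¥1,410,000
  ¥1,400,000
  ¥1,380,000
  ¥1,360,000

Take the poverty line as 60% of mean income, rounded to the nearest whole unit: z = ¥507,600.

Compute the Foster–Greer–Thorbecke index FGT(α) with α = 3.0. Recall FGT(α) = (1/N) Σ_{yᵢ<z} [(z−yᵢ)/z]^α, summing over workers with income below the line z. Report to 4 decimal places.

Below the line: ¥130,000, ¥310,000, ¥330,000, ¥380,000 (q = 4 of N = 10).
Normalized shortfalls: (507600−130000)/507600 = 0.7439; (507600−310000)/507600 = 0.3893; (507600−330000)/507600 = 0.3499; (507600−380000)/507600 = 0.2514.
Raised to α = 3.0: 0.41165; 0.05899; 0.04283; 0.01588.
Sum = 0.529362; FGT(3.0) = 0.529362 / 10 = 0.0529.

0.0529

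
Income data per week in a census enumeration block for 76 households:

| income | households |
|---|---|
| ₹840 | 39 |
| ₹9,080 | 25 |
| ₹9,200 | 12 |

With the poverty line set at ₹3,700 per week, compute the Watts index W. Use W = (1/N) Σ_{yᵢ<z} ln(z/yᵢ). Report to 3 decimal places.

0.761

Incomes under z: 39×₹840 (q = 39 of N = 76).
Log gaps: ln(3700/840) = 1.4827 (×39).
W = 57.824762 / 76 = 0.761.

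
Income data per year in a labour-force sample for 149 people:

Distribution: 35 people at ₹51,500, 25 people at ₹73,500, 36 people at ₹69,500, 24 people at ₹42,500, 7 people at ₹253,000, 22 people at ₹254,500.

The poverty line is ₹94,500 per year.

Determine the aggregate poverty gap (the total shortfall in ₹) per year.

₹4,178,000

Below the line: 24×₹42,500, 35×₹51,500, 36×₹69,500, 25×₹73,500 (q = 120 of N = 149).
Individual gaps: 24×(94500−42500) = 1248000; 35×(94500−51500) = 1505000; 36×(94500−69500) = 900000; 25×(94500−73500) = 525000.
Aggregate gap = ₹4,178,000.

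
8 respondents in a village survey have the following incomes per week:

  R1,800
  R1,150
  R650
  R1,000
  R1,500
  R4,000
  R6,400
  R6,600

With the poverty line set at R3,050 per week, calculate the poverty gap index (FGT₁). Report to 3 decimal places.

0.375

Below z: R650, R1,000, R1,150, R1,500, R1,800 (q = 5 of N = 8).
Shortfall ratios: (3050−650)/3050 = 0.7869; (3050−1000)/3050 = 0.6721; (3050−1150)/3050 = 0.6230; (3050−1500)/3050 = 0.5082; (3050−1800)/3050 = 0.4098.
Sum of shortfalls = 3.000000; P₁ averages over all N: 3.000000 / 8 = 0.375.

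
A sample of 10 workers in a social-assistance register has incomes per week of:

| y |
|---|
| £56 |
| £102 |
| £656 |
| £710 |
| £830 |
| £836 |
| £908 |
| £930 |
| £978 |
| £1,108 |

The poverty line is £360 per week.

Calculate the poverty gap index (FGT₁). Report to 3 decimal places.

0.156

Below the line: £56, £102 (q = 2 of N = 10).
Normalized shortfalls: (360−56)/360 = 0.8444; (360−102)/360 = 0.7167.
Σ = 1.561111. Dividing by the full population N = 10 gives P₁ = 0.156.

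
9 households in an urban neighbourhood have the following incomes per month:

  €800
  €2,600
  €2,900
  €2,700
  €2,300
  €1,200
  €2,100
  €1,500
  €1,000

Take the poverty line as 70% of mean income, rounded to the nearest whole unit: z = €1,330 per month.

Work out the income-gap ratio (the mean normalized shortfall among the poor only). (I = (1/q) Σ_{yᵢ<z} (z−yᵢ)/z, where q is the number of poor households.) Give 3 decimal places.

0.248

Below the line: €800, €1,000, €1,200 (q = 3 of N = 9).
Shortfall ratios (z−y)/z: 0.3985, 0.2481, 0.0977; sum = 0.744361.
I averages over the q = 3 poor units only: 0.744361 / 3 = 0.248.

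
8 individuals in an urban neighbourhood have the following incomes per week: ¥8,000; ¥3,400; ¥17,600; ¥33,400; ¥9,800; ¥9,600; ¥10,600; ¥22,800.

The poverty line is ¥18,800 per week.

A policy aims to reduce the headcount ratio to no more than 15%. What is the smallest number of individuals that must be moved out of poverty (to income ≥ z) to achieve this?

Currently q = 6 of N = 8 are below the line (H = 0.750).
A headcount ratio of at most 15% allows at most ⌊0.15 × 8⌋ = 1 poor individuals.
So at least 6 − 1 = 5 must be lifted.

5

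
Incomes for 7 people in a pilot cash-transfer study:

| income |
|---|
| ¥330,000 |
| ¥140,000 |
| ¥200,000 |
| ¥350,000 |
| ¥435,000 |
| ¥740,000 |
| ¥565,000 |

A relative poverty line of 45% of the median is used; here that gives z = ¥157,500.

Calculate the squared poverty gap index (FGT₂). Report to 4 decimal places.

Poor units: ¥140,000 (q = 1 of N = 7).
Normalized shortfalls: (157500−140000)/157500 = 0.1111.
Squared: 0.0123.
Sum = 0.012346; P₂ = 0.012346 / 7 = 0.0018.

0.0018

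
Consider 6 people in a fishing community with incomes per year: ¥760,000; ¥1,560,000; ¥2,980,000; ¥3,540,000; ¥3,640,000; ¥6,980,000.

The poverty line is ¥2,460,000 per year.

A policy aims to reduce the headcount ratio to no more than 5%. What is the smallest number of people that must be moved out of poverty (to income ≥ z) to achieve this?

Currently q = 2 of N = 6 are below the line (H = 0.333).
A headcount ratio of at most 5% allows at most ⌊0.05 × 6⌋ = 0 poor people.
So at least 2 − 0 = 2 must be lifted.

2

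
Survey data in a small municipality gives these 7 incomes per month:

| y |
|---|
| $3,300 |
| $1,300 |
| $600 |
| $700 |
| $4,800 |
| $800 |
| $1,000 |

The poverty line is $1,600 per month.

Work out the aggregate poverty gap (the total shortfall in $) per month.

$3,600

Below the line: $600, $700, $800, $1,000, $1,300 (q = 5 of N = 7).
Individual gaps: 1600−600 = 1000; 1600−700 = 900; 1600−800 = 800; 1600−1000 = 600; 1600−1300 = 300.
Aggregate gap = $3,600.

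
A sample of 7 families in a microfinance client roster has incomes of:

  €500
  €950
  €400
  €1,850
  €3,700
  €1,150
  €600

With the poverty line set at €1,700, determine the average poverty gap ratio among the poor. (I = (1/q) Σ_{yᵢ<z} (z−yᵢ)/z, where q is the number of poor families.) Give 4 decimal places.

0.5765

Below the line: €400, €500, €600, €950, €1,150 (q = 5 of N = 7).
Relative gaps: 0.7647, 0.7059, 0.6471, 0.4412, 0.3235; sum = 2.882353.
I averages over the q = 5 poor units only: 2.882353 / 5 = 0.5765.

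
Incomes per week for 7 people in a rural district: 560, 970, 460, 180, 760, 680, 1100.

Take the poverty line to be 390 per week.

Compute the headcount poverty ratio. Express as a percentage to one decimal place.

14.3%

1 of the 7 people have income below 390.
H = 1/7 = 14.3%.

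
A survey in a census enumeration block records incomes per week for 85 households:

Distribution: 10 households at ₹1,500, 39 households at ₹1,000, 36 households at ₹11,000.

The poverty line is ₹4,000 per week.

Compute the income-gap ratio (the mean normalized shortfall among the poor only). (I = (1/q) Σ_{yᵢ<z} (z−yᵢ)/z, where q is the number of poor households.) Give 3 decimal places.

0.724

Below the line: 39×₹1,000, 10×₹1,500 (q = 49 of N = 85).
Relative gaps: 0.7500 (×39), 0.6250 (×10); sum = 35.500000.
The income-gap ratio divides by q (the poor only): 35.500000 / 49 = 0.724.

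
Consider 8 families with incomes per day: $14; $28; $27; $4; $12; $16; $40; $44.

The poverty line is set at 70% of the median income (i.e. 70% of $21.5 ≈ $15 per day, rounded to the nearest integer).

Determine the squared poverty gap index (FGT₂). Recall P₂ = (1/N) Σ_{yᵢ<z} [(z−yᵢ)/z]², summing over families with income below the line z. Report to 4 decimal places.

Incomes under z: $4, $12, $14 (q = 3 of N = 8).
Normalized shortfalls: (15−4)/15 = 0.7333; (15−12)/15 = 0.2000; (15−14)/15 = 0.0667.
Squared: 0.5378; 0.0400; 0.0044.
Sum = 0.582222; P₂ = 0.582222 / 8 = 0.0728.

0.0728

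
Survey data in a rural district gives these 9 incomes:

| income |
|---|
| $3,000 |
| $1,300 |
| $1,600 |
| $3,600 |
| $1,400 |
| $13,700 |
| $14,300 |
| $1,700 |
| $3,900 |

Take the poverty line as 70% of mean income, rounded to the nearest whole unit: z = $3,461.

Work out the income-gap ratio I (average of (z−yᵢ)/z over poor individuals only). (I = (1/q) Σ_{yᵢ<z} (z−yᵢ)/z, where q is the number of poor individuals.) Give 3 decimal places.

Below z: $1,300, $1,400, $1,600, $1,700, $3,000 (q = 5 of N = 9).
Relative gaps: 0.6244, 0.5955, 0.5377, 0.5088, 0.1332; sum = 2.399595.
I averages over the q = 5 poor units only: 2.399595 / 5 = 0.480.

0.480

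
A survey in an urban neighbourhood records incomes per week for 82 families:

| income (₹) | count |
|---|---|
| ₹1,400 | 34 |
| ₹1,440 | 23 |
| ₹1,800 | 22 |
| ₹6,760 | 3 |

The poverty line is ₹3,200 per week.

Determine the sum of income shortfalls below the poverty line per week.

Below z: 34×₹1,400, 23×₹1,440, 22×₹1,800 (q = 79 of N = 82).
Individual gaps: 34×(3200−1400) = 61200; 23×(3200−1440) = 40480; 22×(3200−1800) = 30800.
Aggregate gap = ₹132,480.

₹132,480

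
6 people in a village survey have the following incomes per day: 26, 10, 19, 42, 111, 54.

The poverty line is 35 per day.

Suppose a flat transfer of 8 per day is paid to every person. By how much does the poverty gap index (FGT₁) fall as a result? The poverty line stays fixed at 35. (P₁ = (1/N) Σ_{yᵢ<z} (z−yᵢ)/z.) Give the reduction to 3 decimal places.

Before: below the line — 10, 19, 26; poverty gap index (FGT₁) = 0.23810.
After the 8 transfer: below the line — 18, 27, 34; poverty gap index (FGT₁) = 0.12381.
Reduction = 0.23810 − 0.12381 = 0.114.

0.114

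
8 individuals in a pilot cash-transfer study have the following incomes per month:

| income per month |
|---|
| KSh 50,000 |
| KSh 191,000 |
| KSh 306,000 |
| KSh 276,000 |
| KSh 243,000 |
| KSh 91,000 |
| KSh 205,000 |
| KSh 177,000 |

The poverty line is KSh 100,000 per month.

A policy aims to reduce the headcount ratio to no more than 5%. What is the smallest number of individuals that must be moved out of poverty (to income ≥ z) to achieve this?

2 of the 8 individuals are poor, so H = 2/8 = 0.250.
A headcount ratio of at most 5% allows at most ⌊0.05 × 8⌋ = 0 poor individuals.
So at least 2 − 0 = 2 must be lifted.

2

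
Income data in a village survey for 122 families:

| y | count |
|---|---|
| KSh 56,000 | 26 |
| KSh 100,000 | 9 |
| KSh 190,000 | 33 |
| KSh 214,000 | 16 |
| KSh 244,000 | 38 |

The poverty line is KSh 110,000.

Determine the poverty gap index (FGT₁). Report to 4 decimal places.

Incomes under z: 26×KSh 56,000, 9×KSh 100,000 (q = 35 of N = 122).
Relative gaps: (110000−56000)/110000 = 0.4909 (×26); (110000−100000)/110000 = 0.0909 (×9).
Sum of shortfalls = 13.581818; P₁ averages over all N: 13.581818 / 122 = 0.1113.

0.1113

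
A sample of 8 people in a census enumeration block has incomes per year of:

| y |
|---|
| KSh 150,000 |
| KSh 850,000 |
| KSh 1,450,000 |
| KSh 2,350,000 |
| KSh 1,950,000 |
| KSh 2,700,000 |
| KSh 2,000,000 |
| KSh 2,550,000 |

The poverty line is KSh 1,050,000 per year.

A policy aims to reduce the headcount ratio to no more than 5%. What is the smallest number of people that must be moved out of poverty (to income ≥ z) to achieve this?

2

2 of the 8 people are poor, so H = 2/8 = 0.250.
A headcount ratio of at most 5% allows at most ⌊0.05 × 8⌋ = 0 poor people.
So at least 2 − 0 = 2 must be lifted.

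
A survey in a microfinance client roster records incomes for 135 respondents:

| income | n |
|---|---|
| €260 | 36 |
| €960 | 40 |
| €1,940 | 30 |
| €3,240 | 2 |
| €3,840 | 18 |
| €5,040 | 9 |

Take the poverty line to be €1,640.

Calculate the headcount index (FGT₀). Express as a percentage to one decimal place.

56.3%

76 of the 135 respondents have income below €1,640.
H = 76/135 = 56.3%.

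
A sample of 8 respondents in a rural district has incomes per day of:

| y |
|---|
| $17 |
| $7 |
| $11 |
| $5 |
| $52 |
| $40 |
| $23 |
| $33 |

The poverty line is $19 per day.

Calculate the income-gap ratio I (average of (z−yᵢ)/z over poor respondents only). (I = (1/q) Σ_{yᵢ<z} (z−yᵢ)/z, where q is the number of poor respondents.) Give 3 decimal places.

Below z: $5, $7, $11, $17 (q = 4 of N = 8).
Relative gaps: 0.7368, 0.6316, 0.4211, 0.1053; sum = 1.894737.
I averages over the q = 4 poor units only: 1.894737 / 4 = 0.474.

0.474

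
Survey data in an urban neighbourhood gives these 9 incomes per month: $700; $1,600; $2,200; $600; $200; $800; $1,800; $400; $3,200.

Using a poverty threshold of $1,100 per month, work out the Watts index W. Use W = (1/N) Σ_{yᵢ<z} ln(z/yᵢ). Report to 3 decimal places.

0.455

Below z: $200, $400, $600, $700, $800 (q = 5 of N = 9).
Log shortfalls: ln(1100/200) = 1.7047; ln(1100/400) = 1.0116; ln(1100/600) = 0.6061; ln(1100/700) = 0.4520; ln(1100/800) = 0.3185.
W = 4.092924 / 9 = 0.455.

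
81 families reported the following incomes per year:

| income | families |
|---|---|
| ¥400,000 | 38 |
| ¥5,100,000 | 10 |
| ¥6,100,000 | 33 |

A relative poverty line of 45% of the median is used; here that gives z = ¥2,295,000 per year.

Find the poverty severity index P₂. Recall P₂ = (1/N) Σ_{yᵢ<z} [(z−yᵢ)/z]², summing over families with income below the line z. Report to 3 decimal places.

0.320

Poor units: 38×¥400,000 (q = 38 of N = 81).
Shortfall ratios: (2295000−400000)/2295000 = 0.8257 (×38).
Squared: 0.6818 (×38).
Sum = 25.908164; P₂ = 25.908164 / 81 = 0.320.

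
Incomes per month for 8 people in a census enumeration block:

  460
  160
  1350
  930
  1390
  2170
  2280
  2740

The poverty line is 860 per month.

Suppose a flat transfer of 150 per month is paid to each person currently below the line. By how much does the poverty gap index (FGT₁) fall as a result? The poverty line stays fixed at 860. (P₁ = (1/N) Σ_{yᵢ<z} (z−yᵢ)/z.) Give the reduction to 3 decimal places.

0.044

Before: below the line — 160, 460; poverty gap index (FGT₁) = 0.15988.
After the 150 transfer: below the line — 310, 610; poverty gap index (FGT₁) = 0.11628.
Reduction = 0.15988 − 0.11628 = 0.044.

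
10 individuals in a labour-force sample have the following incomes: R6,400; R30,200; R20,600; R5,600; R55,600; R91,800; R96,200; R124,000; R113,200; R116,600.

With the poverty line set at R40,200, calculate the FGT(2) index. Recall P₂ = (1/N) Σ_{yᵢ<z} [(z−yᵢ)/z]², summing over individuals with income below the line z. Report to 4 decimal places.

Poor units: R5,600, R6,400, R20,600, R30,200 (q = 4 of N = 10).
Normalized shortfalls: (40200−5600)/40200 = 0.8607; (40200−6400)/40200 = 0.8408; (40200−20600)/40200 = 0.4876; (40200−30200)/40200 = 0.2488.
Squared: 0.7408; 0.7069; 0.2377; 0.0619.
Sum = 1.747333; P₂ = 1.747333 / 10 = 0.1747.

0.1747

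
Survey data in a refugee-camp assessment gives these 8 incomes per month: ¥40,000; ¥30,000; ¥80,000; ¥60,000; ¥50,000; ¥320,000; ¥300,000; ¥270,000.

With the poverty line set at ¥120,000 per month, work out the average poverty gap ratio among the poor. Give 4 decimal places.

0.5667

Poor units: ¥30,000, ¥40,000, ¥50,000, ¥60,000, ¥80,000 (q = 5 of N = 8).
Shortfall ratios (z−y)/z: 0.7500, 0.6667, 0.5833, 0.5000, 0.3333; sum = 2.833333.
The income-gap ratio divides by q (the poor only): 2.833333 / 5 = 0.5667.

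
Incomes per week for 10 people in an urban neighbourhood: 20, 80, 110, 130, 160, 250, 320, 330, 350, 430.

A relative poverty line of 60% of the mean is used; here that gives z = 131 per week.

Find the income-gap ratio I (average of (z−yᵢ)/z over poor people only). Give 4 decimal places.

0.3511

Incomes under z: 20, 80, 110, 130 (q = 4 of N = 10).
Relative gaps: 0.8473, 0.3893, 0.1603, 0.0076; sum = 1.404580.
The income-gap ratio divides by q (the poor only): 1.404580 / 4 = 0.3511.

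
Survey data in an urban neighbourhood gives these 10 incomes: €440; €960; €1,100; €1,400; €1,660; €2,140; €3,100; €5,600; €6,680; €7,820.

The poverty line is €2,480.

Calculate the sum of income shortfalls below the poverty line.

€7,180

Below z: €440, €960, €1,100, €1,400, €1,660, €2,140 (q = 6 of N = 10).
Individual gaps: 2480−440 = 2040; 2480−960 = 1520; 2480−1100 = 1380; 2480−1400 = 1080; 2480−1660 = 820; 2480−2140 = 340.
Aggregate gap = €7,180.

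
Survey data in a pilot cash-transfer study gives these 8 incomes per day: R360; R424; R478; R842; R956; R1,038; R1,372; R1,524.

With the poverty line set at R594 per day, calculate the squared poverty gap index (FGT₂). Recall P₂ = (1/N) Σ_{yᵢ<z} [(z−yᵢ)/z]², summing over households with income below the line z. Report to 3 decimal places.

Poor units: R360, R424, R478 (q = 3 of N = 8).
Gap ratios (z−y)/z: (594−360)/594 = 0.3939; (594−424)/594 = 0.2862; (594−478)/594 = 0.1953.
Squared: 0.1552; 0.0819; 0.0381.
Sum = 0.275233; P₂ = 0.275233 / 8 = 0.034.

0.034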